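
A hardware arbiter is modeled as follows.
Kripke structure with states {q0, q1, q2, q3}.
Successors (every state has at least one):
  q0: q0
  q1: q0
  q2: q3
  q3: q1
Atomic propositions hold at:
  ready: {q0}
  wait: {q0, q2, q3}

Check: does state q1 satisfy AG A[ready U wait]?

No

A[ready U wait]: least fixpoint, start Z0 = Sat(wait) = {q0, q2, q3}, add states in Sat(ready) with every successor in Z. Already a fixed point.
Sat(A[ready U wait]) = {q0, q2, q3}
AG A[ready U wait]: greatest fixpoint, start Z0 = {q0, q2, q3}, keep only states in Sat with every successor in Z. Z1 = {q0, q2}; Z2 = {q0}; fixed.
Sat(AG A[ready U wait]) = {q0}
q1 ∉ Sat(AG A[ready U wait]) = {q0}, so the formula does not hold at q1.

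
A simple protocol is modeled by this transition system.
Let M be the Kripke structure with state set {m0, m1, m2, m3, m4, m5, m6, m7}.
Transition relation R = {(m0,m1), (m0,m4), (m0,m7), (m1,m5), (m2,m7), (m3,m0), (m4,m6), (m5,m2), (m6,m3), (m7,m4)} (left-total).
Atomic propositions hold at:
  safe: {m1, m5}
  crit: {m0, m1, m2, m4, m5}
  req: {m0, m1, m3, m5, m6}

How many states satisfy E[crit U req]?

6

E[crit U req]: least fixpoint, start Z0 = Sat(req) = {m0, m1, m3, m5, m6}, add states in Sat(crit) with some successor in Z. Z1 = {m0, m1, m3, m4, m5, m6}; fixed.
Sat(E[crit U req]) = {m0, m1, m3, m4, m5, m6}
|Sat(E[crit U req])| = |{m0, m1, m3, m4, m5, m6}| = 6.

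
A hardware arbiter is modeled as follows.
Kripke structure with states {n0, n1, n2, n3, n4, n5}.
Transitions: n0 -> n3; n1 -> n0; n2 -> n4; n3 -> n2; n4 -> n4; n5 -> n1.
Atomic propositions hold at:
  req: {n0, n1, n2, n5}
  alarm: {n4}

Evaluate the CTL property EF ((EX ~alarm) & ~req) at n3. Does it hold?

Yes

Sat(~alarm) = {n0, n1, n2, n3, n5}
Sat(EX ~alarm) = {s : some successor in {n0, n1, n2, n3, n5}} = {n0, n1, n3, n5}
Sat(~req) = {n3, n4}
Sat((EX ~alarm) & ~req) = {n3}
EF ((EX ~alarm) & ~req): least fixpoint, start Z0 = {n3}, add states with some successor in Z. Z1 = {n0, n3}; Z2 = {n0, n1, n3}; Z3 = {n0, n1, n3, n5}; fixed.
Sat(EF ((EX ~alarm) & ~req)) = {n0, n1, n3, n5}
n3 ∈ Sat(EF ((EX ~alarm) & ~req)) = {n0, n1, n3, n5}, so the formula holds at n3.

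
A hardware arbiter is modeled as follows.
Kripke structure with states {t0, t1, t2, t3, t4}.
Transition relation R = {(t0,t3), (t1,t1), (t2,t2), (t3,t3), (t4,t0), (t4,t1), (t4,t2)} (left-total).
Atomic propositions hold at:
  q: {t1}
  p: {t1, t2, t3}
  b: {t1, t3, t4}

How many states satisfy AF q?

AF q: least fixpoint, start Z0 = {t1}, add states with every successor in Z. Already a fixed point.
Sat(AF q) = {t1}
|Sat(AF q)| = |{t1}| = 1.

1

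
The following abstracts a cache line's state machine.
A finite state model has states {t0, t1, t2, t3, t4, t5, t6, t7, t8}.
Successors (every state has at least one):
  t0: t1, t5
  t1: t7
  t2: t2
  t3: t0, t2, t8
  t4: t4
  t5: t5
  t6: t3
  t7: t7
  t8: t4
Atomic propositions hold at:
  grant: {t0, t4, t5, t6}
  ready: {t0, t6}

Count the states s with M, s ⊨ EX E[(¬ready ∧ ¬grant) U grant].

6

Sat(¬ready) = {t1, t2, t3, t4, t5, t7, t8}
Sat(¬grant) = {t1, t2, t3, t7, t8}
Sat(¬ready ∧ ¬grant) = {t1, t2, t3, t7, t8}
E[(¬ready ∧ ¬grant) U grant]: least fixpoint, start Z0 = Sat(grant) = {t0, t4, t5, t6}, add states in Sat(¬ready ∧ ¬grant) with some successor in Z. Z1 = {t0, t3, t4, t5, t6, t8}; fixed.
Sat(E[(¬ready ∧ ¬grant) U grant]) = {t0, t3, t4, t5, t6, t8}
Sat(EX E[(¬ready ∧ ¬grant) U grant]) = {s : some successor in {t0, t3, t4, t5, t6, t8}} = {t0, t3, t4, t5, t6, t8}
|Sat(EX E[(¬ready ∧ ¬grant) U grant])| = |{t0, t3, t4, t5, t6, t8}| = 6.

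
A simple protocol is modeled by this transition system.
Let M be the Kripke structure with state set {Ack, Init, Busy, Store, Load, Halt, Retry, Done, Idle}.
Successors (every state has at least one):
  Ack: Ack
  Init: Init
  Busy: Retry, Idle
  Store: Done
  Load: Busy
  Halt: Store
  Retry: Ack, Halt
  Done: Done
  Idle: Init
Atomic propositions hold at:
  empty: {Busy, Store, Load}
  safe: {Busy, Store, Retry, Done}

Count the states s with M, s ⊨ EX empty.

Sat(EX empty) = {s : some successor in {Busy, Store, Load}} = {Load, Halt}
|Sat(EX empty)| = |{Load, Halt}| = 2.

2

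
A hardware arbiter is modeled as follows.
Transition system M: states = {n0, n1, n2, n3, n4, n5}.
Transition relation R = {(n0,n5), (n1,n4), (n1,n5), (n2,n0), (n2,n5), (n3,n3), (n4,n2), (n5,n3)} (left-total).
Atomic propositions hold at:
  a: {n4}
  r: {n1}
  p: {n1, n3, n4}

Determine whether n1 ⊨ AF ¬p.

Sat(¬p) = {n0, n2, n5}
AF ¬p: least fixpoint, start Z0 = {n0, n2, n5}, add states with every successor in Z. Z1 = {n0, n2, n4, n5}; Z2 = {n0, n1, n2, n4, n5}; fixed.
Sat(AF ¬p) = {n0, n1, n2, n4, n5}
n1 ∈ Sat(AF ¬p) = {n0, n1, n2, n4, n5}, so the formula holds at n1.

Yes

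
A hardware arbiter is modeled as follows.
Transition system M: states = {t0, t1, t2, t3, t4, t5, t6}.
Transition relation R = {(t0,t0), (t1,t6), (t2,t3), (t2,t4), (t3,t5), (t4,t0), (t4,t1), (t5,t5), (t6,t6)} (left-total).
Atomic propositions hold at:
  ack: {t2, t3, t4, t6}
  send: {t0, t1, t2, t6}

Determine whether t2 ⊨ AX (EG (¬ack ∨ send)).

No

Sat(¬ack) = {t0, t1, t5}
Sat(¬ack ∨ send) = {t0, t1, t2, t5, t6}
EG (¬ack ∨ send): greatest fixpoint, start Z0 = {t0, t1, t2, t5, t6}, keep only states in Sat with some successor in Z. Z1 = {t0, t1, t5, t6}; fixed.
Sat(EG (¬ack ∨ send)) = {t0, t1, t5, t6}
Sat(AX (EG (¬ack ∨ send))) = {s : every successor in {t0, t1, t5, t6}} = {t0, t1, t3, t4, t5, t6}
t2 ∉ Sat(AX (EG (¬ack ∨ send))) = {t0, t1, t3, t4, t5, t6}, so the formula does not hold at t2.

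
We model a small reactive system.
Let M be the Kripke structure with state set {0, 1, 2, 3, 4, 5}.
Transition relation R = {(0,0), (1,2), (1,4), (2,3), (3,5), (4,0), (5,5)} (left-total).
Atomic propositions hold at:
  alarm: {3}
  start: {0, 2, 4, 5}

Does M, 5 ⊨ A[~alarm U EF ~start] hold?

No

Sat(~alarm) = {0, 1, 2, 4, 5}
Sat(~start) = {1, 3}
EF ~start: least fixpoint, start Z0 = {1, 3}, add states with some successor in Z. Z1 = {1, 2, 3}; fixed.
Sat(EF ~start) = {1, 2, 3}
A[~alarm U EF ~start]: least fixpoint, start Z0 = Sat(EF ~start) = {1, 2, 3}, add states in Sat(~alarm) with every successor in Z. Already a fixed point.
Sat(A[~alarm U EF ~start]) = {1, 2, 3}
5 ∉ Sat(A[~alarm U EF ~start]) = {1, 2, 3}, so the formula does not hold at 5.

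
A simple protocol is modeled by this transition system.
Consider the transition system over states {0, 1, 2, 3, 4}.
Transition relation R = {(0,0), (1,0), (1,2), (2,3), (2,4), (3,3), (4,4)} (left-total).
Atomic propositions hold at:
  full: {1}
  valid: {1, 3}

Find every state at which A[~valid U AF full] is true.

Sat(~valid) = {0, 2, 4}
AF full: least fixpoint, start Z0 = {1}, add states with every successor in Z. Already a fixed point.
Sat(AF full) = {1}
A[~valid U AF full]: least fixpoint, start Z0 = Sat(AF full) = {1}, add states in Sat(~valid) with every successor in Z. Already a fixed point.
Sat(A[~valid U AF full]) = {1}

{1}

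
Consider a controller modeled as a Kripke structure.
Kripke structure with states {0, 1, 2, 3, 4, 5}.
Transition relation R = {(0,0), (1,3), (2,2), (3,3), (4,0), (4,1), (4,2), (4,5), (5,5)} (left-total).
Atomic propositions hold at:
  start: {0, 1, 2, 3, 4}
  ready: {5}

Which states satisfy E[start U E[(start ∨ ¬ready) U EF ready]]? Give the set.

{4, 5}

Sat(¬ready) = {0, 1, 2, 3, 4}
Sat(start ∨ ¬ready) = {0, 1, 2, 3, 4}
EF ready: least fixpoint, start Z0 = {5}, add states with some successor in Z. Z1 = {4, 5}; fixed.
Sat(EF ready) = {4, 5}
E[(start ∨ ¬ready) U EF ready]: least fixpoint, start Z0 = Sat(EF ready) = {4, 5}, add states in Sat(start ∨ ¬ready) with some successor in Z. Already a fixed point.
Sat(E[(start ∨ ¬ready) U EF ready]) = {4, 5}
E[start U E[(start ∨ ¬ready) U EF ready]]: least fixpoint, start Z0 = Sat(E[(start ∨ ¬ready) U EF ready]) = {4, 5}, add states in Sat(start) with some successor in Z. Already a fixed point.
Sat(E[start U E[(start ∨ ¬ready) U EF ready]]) = {4, 5}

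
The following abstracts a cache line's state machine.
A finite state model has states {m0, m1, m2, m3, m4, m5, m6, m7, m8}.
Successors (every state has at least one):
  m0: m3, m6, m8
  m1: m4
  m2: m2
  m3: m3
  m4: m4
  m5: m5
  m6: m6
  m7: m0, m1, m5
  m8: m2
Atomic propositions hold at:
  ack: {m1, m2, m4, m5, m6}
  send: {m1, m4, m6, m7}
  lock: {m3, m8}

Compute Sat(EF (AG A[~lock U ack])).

{m0, m1, m2, m4, m5, m6, m7, m8}

Sat(~lock) = {m0, m1, m2, m4, m5, m6, m7}
A[~lock U ack]: least fixpoint, start Z0 = Sat(ack) = {m1, m2, m4, m5, m6}, add states in Sat(~lock) with every successor in Z. Already a fixed point.
Sat(A[~lock U ack]) = {m1, m2, m4, m5, m6}
AG A[~lock U ack]: greatest fixpoint, start Z0 = {m1, m2, m4, m5, m6}, keep only states in Sat with every successor in Z. Already a fixed point.
Sat(AG A[~lock U ack]) = {m1, m2, m4, m5, m6}
EF (AG A[~lock U ack]): least fixpoint, start Z0 = {m1, m2, m4, m5, m6}, add states with some successor in Z. Z1 = {m0, m1, m2, m4, m5, m6, m7, m8}; fixed.
Sat(EF (AG A[~lock U ack])) = {m0, m1, m2, m4, m5, m6, m7, m8}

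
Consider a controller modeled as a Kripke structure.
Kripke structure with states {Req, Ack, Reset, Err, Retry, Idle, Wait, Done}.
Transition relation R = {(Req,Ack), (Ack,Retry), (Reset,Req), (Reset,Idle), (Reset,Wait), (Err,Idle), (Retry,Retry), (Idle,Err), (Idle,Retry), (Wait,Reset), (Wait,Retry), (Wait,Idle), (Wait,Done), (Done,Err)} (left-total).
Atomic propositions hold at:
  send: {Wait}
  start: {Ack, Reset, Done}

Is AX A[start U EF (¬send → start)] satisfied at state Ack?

Sat(¬send) = {Req, Ack, Reset, Err, Retry, Idle, Done}
Sat(¬send → start) = {Ack, Reset, Wait, Done}
EF (¬send → start): least fixpoint, start Z0 = {Ack, Reset, Wait, Done}, add states with some successor in Z. Z1 = {Req, Ack, Reset, Wait, Done}; fixed.
Sat(EF (¬send → start)) = {Req, Ack, Reset, Wait, Done}
A[start U EF (¬send → start)]: least fixpoint, start Z0 = Sat(EF (¬send → start)) = {Req, Ack, Reset, Wait, Done}, add states in Sat(start) with every successor in Z. Already a fixed point.
Sat(A[start U EF (¬send → start)]) = {Req, Ack, Reset, Wait, Done}
Sat(AX A[start U EF (¬send → start)]) = {s : every successor in {Req, Ack, Reset, Wait, Done}} = {Req}
Ack ∉ Sat(AX A[start U EF (¬send → start)]) = {Req}, so the formula does not hold at Ack.

No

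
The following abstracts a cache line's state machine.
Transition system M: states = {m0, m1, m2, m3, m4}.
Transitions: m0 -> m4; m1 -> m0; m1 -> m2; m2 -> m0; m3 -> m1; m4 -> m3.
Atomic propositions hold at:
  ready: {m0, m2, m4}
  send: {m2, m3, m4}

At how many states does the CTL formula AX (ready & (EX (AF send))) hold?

3

AF send: least fixpoint, start Z0 = {m2, m3, m4}, add states with every successor in Z. Z1 = {m0, m2, m3, m4}; Z2 = {m0, m1, m2, m3, m4}; fixed.
Sat(AF send) = {m0, m1, m2, m3, m4}
Sat(EX (AF send)) = {s : some successor in {m0, m1, m2, m3, m4}} = {m0, m1, m2, m3, m4}
Sat(ready & (EX (AF send))) = {m0, m2, m4}
Sat(AX (ready & (EX (AF send)))) = {s : every successor in {m0, m2, m4}} = {m0, m1, m2}
|Sat(AX (ready & (EX (AF send))))| = |{m0, m1, m2}| = 3.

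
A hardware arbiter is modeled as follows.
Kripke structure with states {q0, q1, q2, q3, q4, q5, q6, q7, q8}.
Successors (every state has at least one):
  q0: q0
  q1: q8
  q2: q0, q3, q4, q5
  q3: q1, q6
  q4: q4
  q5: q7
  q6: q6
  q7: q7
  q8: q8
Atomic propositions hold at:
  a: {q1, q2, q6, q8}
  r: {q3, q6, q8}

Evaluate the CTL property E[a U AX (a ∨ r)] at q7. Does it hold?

Sat(a ∨ r) = {q1, q2, q3, q6, q8}
Sat(AX (a ∨ r)) = {s : every successor in {q1, q2, q3, q6, q8}} = {q1, q3, q6, q8}
E[a U AX (a ∨ r)]: least fixpoint, start Z0 = Sat(AX (a ∨ r)) = {q1, q3, q6, q8}, add states in Sat(a) with some successor in Z. Z1 = {q1, q2, q3, q6, q8}; fixed.
Sat(E[a U AX (a ∨ r)]) = {q1, q2, q3, q6, q8}
q7 ∉ Sat(E[a U AX (a ∨ r)]) = {q1, q2, q3, q6, q8}, so the formula does not hold at q7.

No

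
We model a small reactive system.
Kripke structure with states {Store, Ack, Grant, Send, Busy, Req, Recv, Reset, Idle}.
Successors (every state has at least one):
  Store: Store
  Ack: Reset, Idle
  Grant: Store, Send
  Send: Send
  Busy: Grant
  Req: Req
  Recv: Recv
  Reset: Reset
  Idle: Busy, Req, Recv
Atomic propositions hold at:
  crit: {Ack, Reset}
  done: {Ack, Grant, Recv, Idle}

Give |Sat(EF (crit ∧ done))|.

Sat(crit ∧ done) = {Ack}
EF (crit ∧ done): least fixpoint, start Z0 = {Ack}, add states with some successor in Z. Already a fixed point.
Sat(EF (crit ∧ done)) = {Ack}
|Sat(EF (crit ∧ done))| = |{Ack}| = 1.

1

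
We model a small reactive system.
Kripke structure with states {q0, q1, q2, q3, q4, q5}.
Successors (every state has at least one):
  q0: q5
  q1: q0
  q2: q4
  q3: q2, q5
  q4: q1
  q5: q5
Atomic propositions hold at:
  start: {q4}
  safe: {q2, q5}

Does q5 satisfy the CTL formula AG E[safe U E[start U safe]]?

E[start U safe]: least fixpoint, start Z0 = Sat(safe) = {q2, q5}, add states in Sat(start) with some successor in Z. Already a fixed point.
Sat(E[start U safe]) = {q2, q5}
E[safe U E[start U safe]]: least fixpoint, start Z0 = Sat(E[start U safe]) = {q2, q5}, add states in Sat(safe) with some successor in Z. Already a fixed point.
Sat(E[safe U E[start U safe]]) = {q2, q5}
AG E[safe U E[start U safe]]: greatest fixpoint, start Z0 = {q2, q5}, keep only states in Sat with every successor in Z. Z1 = {q5}; fixed.
Sat(AG E[safe U E[start U safe]]) = {q5}
q5 ∈ Sat(AG E[safe U E[start U safe]]) = {q5}, so the formula holds at q5.

Yes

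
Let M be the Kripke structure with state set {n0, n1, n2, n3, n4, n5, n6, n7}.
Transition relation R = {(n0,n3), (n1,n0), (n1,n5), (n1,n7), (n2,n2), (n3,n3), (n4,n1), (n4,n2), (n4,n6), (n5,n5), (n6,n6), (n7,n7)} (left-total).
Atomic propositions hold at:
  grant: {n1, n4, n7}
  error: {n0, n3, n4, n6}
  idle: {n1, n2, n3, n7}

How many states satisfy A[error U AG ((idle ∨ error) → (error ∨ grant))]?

6

Sat(idle ∨ error) = {n0, n1, n2, n3, n4, n6, n7}
Sat(error ∨ grant) = {n0, n1, n3, n4, n6, n7}
Sat((idle ∨ error) → (error ∨ grant)) = {n0, n1, n3, n4, n5, n6, n7}
AG ((idle ∨ error) → (error ∨ grant)): greatest fixpoint, start Z0 = {n0, n1, n3, n4, n5, n6, n7}, keep only states in Sat with every successor in Z. Z1 = {n0, n1, n3, n5, n6, n7}; fixed.
Sat(AG ((idle ∨ error) → (error ∨ grant))) = {n0, n1, n3, n5, n6, n7}
A[error U AG ((idle ∨ error) → (error ∨ grant))]: least fixpoint, start Z0 = Sat(AG ((idle ∨ error) → (error ∨ grant))) = {n0, n1, n3, n5, n6, n7}, add states in Sat(error) with every successor in Z. Already a fixed point.
Sat(A[error U AG ((idle ∨ error) → (error ∨ grant))]) = {n0, n1, n3, n5, n6, n7}
|Sat(A[error U AG ((idle ∨ error) → (error ∨ grant))])| = |{n0, n1, n3, n5, n6, n7}| = 6.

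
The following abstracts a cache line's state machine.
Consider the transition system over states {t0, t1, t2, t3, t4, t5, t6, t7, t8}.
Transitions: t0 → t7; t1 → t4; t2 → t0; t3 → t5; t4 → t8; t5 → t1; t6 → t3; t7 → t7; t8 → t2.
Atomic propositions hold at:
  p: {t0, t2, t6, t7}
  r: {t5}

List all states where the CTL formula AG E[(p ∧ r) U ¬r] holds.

{t0, t1, t2, t4, t7, t8}

Sat(p ∧ r) = ∅
Sat(¬r) = {t0, t1, t2, t3, t4, t6, t7, t8}
E[(p ∧ r) U ¬r]: least fixpoint, start Z0 = Sat(¬r) = {t0, t1, t2, t3, t4, t6, t7, t8}, add states in Sat(p ∧ r) with some successor in Z. Already a fixed point.
Sat(E[(p ∧ r) U ¬r]) = {t0, t1, t2, t3, t4, t6, t7, t8}
AG E[(p ∧ r) U ¬r]: greatest fixpoint, start Z0 = {t0, t1, t2, t3, t4, t6, t7, t8}, keep only states in Sat with every successor in Z. Z1 = {t0, t1, t2, t4, t6, t7, t8}; Z2 = {t0, t1, t2, t4, t7, t8}; fixed.
Sat(AG E[(p ∧ r) U ¬r]) = {t0, t1, t2, t4, t7, t8}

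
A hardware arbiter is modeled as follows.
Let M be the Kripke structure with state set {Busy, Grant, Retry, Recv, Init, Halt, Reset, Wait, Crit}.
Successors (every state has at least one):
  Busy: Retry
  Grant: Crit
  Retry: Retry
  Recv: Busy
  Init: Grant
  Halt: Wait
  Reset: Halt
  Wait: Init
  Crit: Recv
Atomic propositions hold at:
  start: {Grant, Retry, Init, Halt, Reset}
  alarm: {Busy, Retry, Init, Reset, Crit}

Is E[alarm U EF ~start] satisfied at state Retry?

Sat(~start) = {Busy, Recv, Wait, Crit}
EF ~start: least fixpoint, start Z0 = {Busy, Recv, Wait, Crit}, add states with some successor in Z. Z1 = {Busy, Grant, Recv, Halt, Wait, Crit}; Z2 = {Busy, Grant, Recv, Init, Halt, Reset, Wait, Crit}; fixed.
Sat(EF ~start) = {Busy, Grant, Recv, Init, Halt, Reset, Wait, Crit}
E[alarm U EF ~start]: least fixpoint, start Z0 = Sat(EF ~start) = {Busy, Grant, Recv, Init, Halt, Reset, Wait, Crit}, add states in Sat(alarm) with some successor in Z. Already a fixed point.
Sat(E[alarm U EF ~start]) = {Busy, Grant, Recv, Init, Halt, Reset, Wait, Crit}
Retry ∉ Sat(E[alarm U EF ~start]) = {Busy, Grant, Recv, Init, Halt, Reset, Wait, Crit}, so the formula does not hold at Retry.

No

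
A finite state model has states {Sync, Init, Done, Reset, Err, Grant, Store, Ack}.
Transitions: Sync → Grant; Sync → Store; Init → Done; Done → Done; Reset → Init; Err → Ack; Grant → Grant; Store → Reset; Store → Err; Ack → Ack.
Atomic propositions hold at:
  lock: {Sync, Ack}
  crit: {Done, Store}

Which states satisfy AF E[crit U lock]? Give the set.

E[crit U lock]: least fixpoint, start Z0 = Sat(lock) = {Sync, Ack}, add states in Sat(crit) with some successor in Z. Already a fixed point.
Sat(E[crit U lock]) = {Sync, Ack}
AF E[crit U lock]: least fixpoint, start Z0 = {Sync, Ack}, add states with every successor in Z. Z1 = {Sync, Err, Ack}; fixed.
Sat(AF E[crit U lock]) = {Sync, Err, Ack}

{Sync, Err, Ack}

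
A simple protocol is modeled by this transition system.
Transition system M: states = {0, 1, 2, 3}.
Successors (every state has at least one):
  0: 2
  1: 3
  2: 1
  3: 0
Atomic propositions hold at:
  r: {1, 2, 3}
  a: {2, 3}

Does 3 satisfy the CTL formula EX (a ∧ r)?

Sat(a ∧ r) = {2, 3}
Sat(EX (a ∧ r)) = {s : some successor in {2, 3}} = {0, 1}
3 ∉ Sat(EX (a ∧ r)) = {0, 1}, so the formula does not hold at 3.

No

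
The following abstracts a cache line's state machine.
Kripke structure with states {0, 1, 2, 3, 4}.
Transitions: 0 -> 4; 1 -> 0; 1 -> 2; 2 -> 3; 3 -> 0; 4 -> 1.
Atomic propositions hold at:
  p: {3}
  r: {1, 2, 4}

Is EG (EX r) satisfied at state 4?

Sat(EX r) = {s : some successor in {1, 2, 4}} = {0, 1, 4}
EG (EX r): greatest fixpoint, start Z0 = {0, 1, 4}, keep only states in Sat with some successor in Z. Already a fixed point.
Sat(EG (EX r)) = {0, 1, 4}
4 ∈ Sat(EG (EX r)) = {0, 1, 4}, so the formula holds at 4.

Yes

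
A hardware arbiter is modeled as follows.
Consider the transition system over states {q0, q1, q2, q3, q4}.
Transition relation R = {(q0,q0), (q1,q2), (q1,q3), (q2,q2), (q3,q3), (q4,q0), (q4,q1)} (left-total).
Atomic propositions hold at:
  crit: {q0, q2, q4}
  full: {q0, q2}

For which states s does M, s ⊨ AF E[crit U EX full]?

{q0, q1, q2, q4}

Sat(EX full) = {s : some successor in {q0, q2}} = {q0, q1, q2, q4}
E[crit U EX full]: least fixpoint, start Z0 = Sat(EX full) = {q0, q1, q2, q4}, add states in Sat(crit) with some successor in Z. Already a fixed point.
Sat(E[crit U EX full]) = {q0, q1, q2, q4}
AF E[crit U EX full]: least fixpoint, start Z0 = {q0, q1, q2, q4}, add states with every successor in Z. Already a fixed point.
Sat(AF E[crit U EX full]) = {q0, q1, q2, q4}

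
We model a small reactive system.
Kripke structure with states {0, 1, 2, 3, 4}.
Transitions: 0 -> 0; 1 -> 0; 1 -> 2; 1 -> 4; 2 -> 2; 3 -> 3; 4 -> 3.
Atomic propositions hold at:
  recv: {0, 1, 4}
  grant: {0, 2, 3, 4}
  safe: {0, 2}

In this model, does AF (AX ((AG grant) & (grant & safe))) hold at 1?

No

AG grant: greatest fixpoint, start Z0 = {0, 2, 3, 4}, keep only states in Sat with every successor in Z. Already a fixed point.
Sat(AG grant) = {0, 2, 3, 4}
Sat(grant & safe) = {0, 2}
Sat((AG grant) & (grant & safe)) = {0, 2}
Sat(AX ((AG grant) & (grant & safe))) = {s : every successor in {0, 2}} = {0, 2}
AF (AX ((AG grant) & (grant & safe))): least fixpoint, start Z0 = {0, 2}, add states with every successor in Z. Already a fixed point.
Sat(AF (AX ((AG grant) & (grant & safe)))) = {0, 2}
1 ∉ Sat(AF (AX ((AG grant) & (grant & safe)))) = {0, 2}, so the formula does not hold at 1.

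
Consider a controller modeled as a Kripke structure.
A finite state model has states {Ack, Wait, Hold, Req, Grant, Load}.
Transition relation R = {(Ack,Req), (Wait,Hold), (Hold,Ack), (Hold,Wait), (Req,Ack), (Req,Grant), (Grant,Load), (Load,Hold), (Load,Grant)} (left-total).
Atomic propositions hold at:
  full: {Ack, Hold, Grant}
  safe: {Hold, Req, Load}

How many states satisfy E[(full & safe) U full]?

Sat(full & safe) = {Hold}
E[(full & safe) U full]: least fixpoint, start Z0 = Sat(full) = {Ack, Hold, Grant}, add states in Sat(full & safe) with some successor in Z. Already a fixed point.
Sat(E[(full & safe) U full]) = {Ack, Hold, Grant}
|Sat(E[(full & safe) U full])| = |{Ack, Hold, Grant}| = 3.

3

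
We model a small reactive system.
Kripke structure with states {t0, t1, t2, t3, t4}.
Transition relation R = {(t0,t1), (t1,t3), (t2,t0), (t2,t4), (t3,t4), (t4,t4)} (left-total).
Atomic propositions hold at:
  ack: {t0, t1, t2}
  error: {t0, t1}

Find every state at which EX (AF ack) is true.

AF ack: least fixpoint, start Z0 = {t0, t1, t2}, add states with every successor in Z. Already a fixed point.
Sat(AF ack) = {t0, t1, t2}
Sat(EX (AF ack)) = {s : some successor in {t0, t1, t2}} = {t0, t2}

{t0, t2}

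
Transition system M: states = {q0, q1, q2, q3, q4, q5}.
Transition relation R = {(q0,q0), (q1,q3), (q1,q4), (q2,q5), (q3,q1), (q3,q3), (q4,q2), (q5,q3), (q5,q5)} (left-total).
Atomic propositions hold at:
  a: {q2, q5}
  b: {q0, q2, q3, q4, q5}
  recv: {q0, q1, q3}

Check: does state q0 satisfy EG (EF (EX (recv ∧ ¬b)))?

No

Sat(¬b) = {q1}
Sat(recv ∧ ¬b) = {q1}
Sat(EX (recv ∧ ¬b)) = {s : some successor in {q1}} = {q3}
EF (EX (recv ∧ ¬b)): least fixpoint, start Z0 = {q3}, add states with some successor in Z. Z1 = {q1, q3, q5}; Z2 = {q1, q2, q3, q5}; Z3 = {q1, q2, q3, q4, q5}; fixed.
Sat(EF (EX (recv ∧ ¬b))) = {q1, q2, q3, q4, q5}
EG (EF (EX (recv ∧ ¬b))): greatest fixpoint, start Z0 = {q1, q2, q3, q4, q5}, keep only states in Sat with some successor in Z. Already a fixed point.
Sat(EG (EF (EX (recv ∧ ¬b)))) = {q1, q2, q3, q4, q5}
q0 ∉ Sat(EG (EF (EX (recv ∧ ¬b)))) = {q1, q2, q3, q4, q5}, so the formula does not hold at q0.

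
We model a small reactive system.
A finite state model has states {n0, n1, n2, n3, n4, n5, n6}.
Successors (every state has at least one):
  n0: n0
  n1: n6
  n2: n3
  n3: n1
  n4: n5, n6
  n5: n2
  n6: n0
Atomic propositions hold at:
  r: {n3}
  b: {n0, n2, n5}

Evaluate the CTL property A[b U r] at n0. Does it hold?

No

A[b U r]: least fixpoint, start Z0 = Sat(r) = {n3}, add states in Sat(b) with every successor in Z. Z1 = {n2, n3}; Z2 = {n2, n3, n5}; fixed.
Sat(A[b U r]) = {n2, n3, n5}
n0 ∉ Sat(A[b U r]) = {n2, n3, n5}, so the formula does not hold at n0.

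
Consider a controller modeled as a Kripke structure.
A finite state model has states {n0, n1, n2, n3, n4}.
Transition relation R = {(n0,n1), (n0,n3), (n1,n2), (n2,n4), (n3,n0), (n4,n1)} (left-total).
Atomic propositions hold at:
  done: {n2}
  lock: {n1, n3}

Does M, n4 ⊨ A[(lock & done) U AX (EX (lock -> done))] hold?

Yes

Sat(lock & done) = ∅
Sat(lock -> done) = {n0, n2, n4}
Sat(EX (lock -> done)) = {s : some successor in {n0, n2, n4}} = {n1, n2, n3}
Sat(AX (EX (lock -> done))) = {s : every successor in {n1, n2, n3}} = {n0, n1, n4}
A[(lock & done) U AX (EX (lock -> done))]: least fixpoint, start Z0 = Sat(AX (EX (lock -> done))) = {n0, n1, n4}, add states in Sat(lock & done) with every successor in Z. Already a fixed point.
Sat(A[(lock & done) U AX (EX (lock -> done))]) = {n0, n1, n4}
n4 ∈ Sat(A[(lock & done) U AX (EX (lock -> done))]) = {n0, n1, n4}, so the formula holds at n4.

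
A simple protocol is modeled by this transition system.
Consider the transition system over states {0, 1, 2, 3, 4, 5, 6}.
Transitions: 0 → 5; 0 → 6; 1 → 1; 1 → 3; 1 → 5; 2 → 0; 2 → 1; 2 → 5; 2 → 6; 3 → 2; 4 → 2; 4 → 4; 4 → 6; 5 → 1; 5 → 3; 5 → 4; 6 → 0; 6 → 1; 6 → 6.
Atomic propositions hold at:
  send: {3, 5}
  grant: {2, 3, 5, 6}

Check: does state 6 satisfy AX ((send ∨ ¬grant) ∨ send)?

No

Sat(¬grant) = {0, 1, 4}
Sat(send ∨ ¬grant) = {0, 1, 3, 4, 5}
Sat((send ∨ ¬grant) ∨ send) = {0, 1, 3, 4, 5}
Sat(AX ((send ∨ ¬grant) ∨ send)) = {s : every successor in {0, 1, 3, 4, 5}} = {1, 5}
6 ∉ Sat(AX ((send ∨ ¬grant) ∨ send)) = {1, 5}, so the formula does not hold at 6.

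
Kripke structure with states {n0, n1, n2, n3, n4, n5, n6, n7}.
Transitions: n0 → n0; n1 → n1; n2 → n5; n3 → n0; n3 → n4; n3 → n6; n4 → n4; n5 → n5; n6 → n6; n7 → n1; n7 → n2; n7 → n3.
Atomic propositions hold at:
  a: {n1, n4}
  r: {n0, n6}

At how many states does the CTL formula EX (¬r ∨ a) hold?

6

Sat(¬r) = {n1, n2, n3, n4, n5, n7}
Sat(¬r ∨ a) = {n1, n2, n3, n4, n5, n7}
Sat(EX (¬r ∨ a)) = {s : some successor in {n1, n2, n3, n4, n5, n7}} = {n1, n2, n3, n4, n5, n7}
|Sat(EX (¬r ∨ a))| = |{n1, n2, n3, n4, n5, n7}| = 6.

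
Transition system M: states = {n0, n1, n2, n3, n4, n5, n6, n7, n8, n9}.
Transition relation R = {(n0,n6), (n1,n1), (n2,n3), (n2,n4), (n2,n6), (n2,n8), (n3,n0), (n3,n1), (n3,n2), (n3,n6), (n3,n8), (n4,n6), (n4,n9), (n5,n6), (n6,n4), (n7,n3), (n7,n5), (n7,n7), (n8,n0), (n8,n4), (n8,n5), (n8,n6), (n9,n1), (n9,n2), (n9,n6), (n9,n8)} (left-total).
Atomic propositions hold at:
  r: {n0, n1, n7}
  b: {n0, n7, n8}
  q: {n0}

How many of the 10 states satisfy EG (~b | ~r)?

Sat(~b) = {n1, n2, n3, n4, n5, n6, n9}
Sat(~r) = {n2, n3, n4, n5, n6, n8, n9}
Sat(~b | ~r) = {n1, n2, n3, n4, n5, n6, n8, n9}
EG (~b | ~r): greatest fixpoint, start Z0 = {n1, n2, n3, n4, n5, n6, n8, n9}, keep only states in Sat with some successor in Z. Already a fixed point.
Sat(EG (~b | ~r)) = {n1, n2, n3, n4, n5, n6, n8, n9}
|Sat(EG (~b | ~r))| = |{n1, n2, n3, n4, n5, n6, n8, n9}| = 8.

8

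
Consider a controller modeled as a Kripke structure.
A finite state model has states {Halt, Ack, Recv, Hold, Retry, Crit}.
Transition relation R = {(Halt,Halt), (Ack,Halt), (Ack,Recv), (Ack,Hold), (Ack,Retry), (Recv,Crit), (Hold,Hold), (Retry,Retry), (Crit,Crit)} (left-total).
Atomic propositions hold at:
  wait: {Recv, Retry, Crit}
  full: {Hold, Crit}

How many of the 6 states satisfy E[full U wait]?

3

E[full U wait]: least fixpoint, start Z0 = Sat(wait) = {Recv, Retry, Crit}, add states in Sat(full) with some successor in Z. Already a fixed point.
Sat(E[full U wait]) = {Recv, Retry, Crit}
|Sat(E[full U wait])| = |{Recv, Retry, Crit}| = 3.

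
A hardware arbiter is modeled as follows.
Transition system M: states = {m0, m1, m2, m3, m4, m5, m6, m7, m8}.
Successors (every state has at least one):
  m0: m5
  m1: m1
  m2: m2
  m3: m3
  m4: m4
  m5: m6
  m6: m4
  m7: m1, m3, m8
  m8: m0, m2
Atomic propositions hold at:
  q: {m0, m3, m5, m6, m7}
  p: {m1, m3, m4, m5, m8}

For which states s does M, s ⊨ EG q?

EG q: greatest fixpoint, start Z0 = {m0, m3, m5, m6, m7}, keep only states in Sat with some successor in Z. Z1 = {m0, m3, m5, m7}; Z2 = {m0, m3, m7}; Z3 = {m3, m7}; fixed.
Sat(EG q) = {m3, m7}

{m3, m7}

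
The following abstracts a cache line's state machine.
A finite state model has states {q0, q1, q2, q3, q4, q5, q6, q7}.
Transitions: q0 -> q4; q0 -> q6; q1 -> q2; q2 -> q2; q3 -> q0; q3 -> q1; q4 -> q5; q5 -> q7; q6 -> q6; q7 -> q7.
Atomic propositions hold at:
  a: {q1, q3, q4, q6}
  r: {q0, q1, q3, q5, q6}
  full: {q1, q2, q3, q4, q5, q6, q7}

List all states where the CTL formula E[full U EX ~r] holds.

{q0, q1, q2, q3, q4, q5, q7}

Sat(~r) = {q2, q4, q7}
Sat(EX ~r) = {s : some successor in {q2, q4, q7}} = {q0, q1, q2, q5, q7}
E[full U EX ~r]: least fixpoint, start Z0 = Sat(EX ~r) = {q0, q1, q2, q5, q7}, add states in Sat(full) with some successor in Z. Z1 = {q0, q1, q2, q3, q4, q5, q7}; fixed.
Sat(E[full U EX ~r]) = {q0, q1, q2, q3, q4, q5, q7}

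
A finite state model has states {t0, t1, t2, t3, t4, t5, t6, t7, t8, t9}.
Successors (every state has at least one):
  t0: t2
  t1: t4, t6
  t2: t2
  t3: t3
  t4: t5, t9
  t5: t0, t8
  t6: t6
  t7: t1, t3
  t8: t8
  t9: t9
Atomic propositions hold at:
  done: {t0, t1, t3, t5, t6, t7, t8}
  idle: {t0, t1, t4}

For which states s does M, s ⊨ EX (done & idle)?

Sat(done & idle) = {t0, t1}
Sat(EX (done & idle)) = {s : some successor in {t0, t1}} = {t5, t7}

{t5, t7}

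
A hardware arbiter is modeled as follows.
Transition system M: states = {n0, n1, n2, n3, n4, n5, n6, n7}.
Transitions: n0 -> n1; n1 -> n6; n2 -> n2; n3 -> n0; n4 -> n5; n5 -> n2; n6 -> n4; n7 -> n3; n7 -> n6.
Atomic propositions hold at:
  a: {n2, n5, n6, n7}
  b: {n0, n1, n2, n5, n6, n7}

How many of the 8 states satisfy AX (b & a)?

Sat(b & a) = {n2, n5, n6, n7}
Sat(AX (b & a)) = {s : every successor in {n2, n5, n6, n7}} = {n1, n2, n4, n5}
|Sat(AX (b & a))| = |{n1, n2, n4, n5}| = 4.

4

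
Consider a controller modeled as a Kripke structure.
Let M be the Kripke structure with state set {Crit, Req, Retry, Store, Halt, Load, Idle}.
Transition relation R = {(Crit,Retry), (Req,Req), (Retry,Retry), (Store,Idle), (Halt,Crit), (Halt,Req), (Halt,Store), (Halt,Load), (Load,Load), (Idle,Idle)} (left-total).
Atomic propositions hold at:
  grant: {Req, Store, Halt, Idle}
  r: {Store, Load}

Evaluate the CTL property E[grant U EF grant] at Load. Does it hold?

EF grant: least fixpoint, start Z0 = {Req, Store, Halt, Idle}, add states with some successor in Z. Already a fixed point.
Sat(EF grant) = {Req, Store, Halt, Idle}
E[grant U EF grant]: least fixpoint, start Z0 = Sat(EF grant) = {Req, Store, Halt, Idle}, add states in Sat(grant) with some successor in Z. Already a fixed point.
Sat(E[grant U EF grant]) = {Req, Store, Halt, Idle}
Load ∉ Sat(E[grant U EF grant]) = {Req, Store, Halt, Idle}, so the formula does not hold at Load.

No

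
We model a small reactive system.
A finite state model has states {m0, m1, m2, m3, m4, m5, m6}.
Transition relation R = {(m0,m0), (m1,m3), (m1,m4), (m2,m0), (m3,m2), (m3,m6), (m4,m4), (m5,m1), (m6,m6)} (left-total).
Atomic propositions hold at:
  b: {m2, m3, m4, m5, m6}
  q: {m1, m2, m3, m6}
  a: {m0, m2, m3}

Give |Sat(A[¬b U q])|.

4

Sat(¬b) = {m0, m1}
A[¬b U q]: least fixpoint, start Z0 = Sat(q) = {m1, m2, m3, m6}, add states in Sat(¬b) with every successor in Z. Already a fixed point.
Sat(A[¬b U q]) = {m1, m2, m3, m6}
|Sat(A[¬b U q])| = |{m1, m2, m3, m6}| = 4.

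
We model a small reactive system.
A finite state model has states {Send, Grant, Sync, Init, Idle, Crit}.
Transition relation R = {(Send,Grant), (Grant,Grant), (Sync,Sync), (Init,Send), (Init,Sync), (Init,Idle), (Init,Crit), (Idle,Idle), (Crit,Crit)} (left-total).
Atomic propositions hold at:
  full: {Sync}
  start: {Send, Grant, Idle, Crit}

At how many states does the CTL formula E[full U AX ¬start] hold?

1

Sat(¬start) = {Sync, Init}
Sat(AX ¬start) = {s : every successor in {Sync, Init}} = {Sync}
E[full U AX ¬start]: least fixpoint, start Z0 = Sat(AX ¬start) = {Sync}, add states in Sat(full) with some successor in Z. Already a fixed point.
Sat(E[full U AX ¬start]) = {Sync}
|Sat(E[full U AX ¬start])| = |{Sync}| = 1.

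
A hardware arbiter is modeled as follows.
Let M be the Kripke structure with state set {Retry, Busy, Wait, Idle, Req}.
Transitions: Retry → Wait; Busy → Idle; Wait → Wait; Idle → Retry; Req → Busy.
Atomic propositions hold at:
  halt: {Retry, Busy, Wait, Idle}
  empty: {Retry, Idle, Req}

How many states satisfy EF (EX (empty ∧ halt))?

Sat(empty ∧ halt) = {Retry, Idle}
Sat(EX (empty ∧ halt)) = {s : some successor in {Retry, Idle}} = {Busy, Idle}
EF (EX (empty ∧ halt)): least fixpoint, start Z0 = {Busy, Idle}, add states with some successor in Z. Z1 = {Busy, Idle, Req}; fixed.
Sat(EF (EX (empty ∧ halt))) = {Busy, Idle, Req}
|Sat(EF (EX (empty ∧ halt)))| = |{Busy, Idle, Req}| = 3.

3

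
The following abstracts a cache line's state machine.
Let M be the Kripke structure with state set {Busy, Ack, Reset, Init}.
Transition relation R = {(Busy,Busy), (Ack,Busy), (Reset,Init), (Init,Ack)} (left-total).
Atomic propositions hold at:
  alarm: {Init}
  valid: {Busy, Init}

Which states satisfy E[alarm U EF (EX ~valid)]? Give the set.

{Reset, Init}

Sat(~valid) = {Ack, Reset}
Sat(EX ~valid) = {s : some successor in {Ack, Reset}} = {Init}
EF (EX ~valid): least fixpoint, start Z0 = {Init}, add states with some successor in Z. Z1 = {Reset, Init}; fixed.
Sat(EF (EX ~valid)) = {Reset, Init}
E[alarm U EF (EX ~valid)]: least fixpoint, start Z0 = Sat(EF (EX ~valid)) = {Reset, Init}, add states in Sat(alarm) with some successor in Z. Already a fixed point.
Sat(E[alarm U EF (EX ~valid)]) = {Reset, Init}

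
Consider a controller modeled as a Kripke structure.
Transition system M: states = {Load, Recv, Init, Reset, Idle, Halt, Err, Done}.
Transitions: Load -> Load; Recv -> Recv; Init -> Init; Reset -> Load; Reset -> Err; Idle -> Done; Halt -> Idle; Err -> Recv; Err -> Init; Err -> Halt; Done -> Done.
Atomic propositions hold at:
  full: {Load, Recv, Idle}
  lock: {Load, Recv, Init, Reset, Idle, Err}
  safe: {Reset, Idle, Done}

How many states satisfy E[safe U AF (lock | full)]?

7

Sat(lock | full) = {Load, Recv, Init, Reset, Idle, Err}
AF (lock | full): least fixpoint, start Z0 = {Load, Recv, Init, Reset, Idle, Err}, add states with every successor in Z. Z1 = {Load, Recv, Init, Reset, Idle, Halt, Err}; fixed.
Sat(AF (lock | full)) = {Load, Recv, Init, Reset, Idle, Halt, Err}
E[safe U AF (lock | full)]: least fixpoint, start Z0 = Sat(AF (lock | full)) = {Load, Recv, Init, Reset, Idle, Halt, Err}, add states in Sat(safe) with some successor in Z. Already a fixed point.
Sat(E[safe U AF (lock | full)]) = {Load, Recv, Init, Reset, Idle, Halt, Err}
|Sat(E[safe U AF (lock | full)])| = |{Load, Recv, Init, Reset, Idle, Halt, Err}| = 7.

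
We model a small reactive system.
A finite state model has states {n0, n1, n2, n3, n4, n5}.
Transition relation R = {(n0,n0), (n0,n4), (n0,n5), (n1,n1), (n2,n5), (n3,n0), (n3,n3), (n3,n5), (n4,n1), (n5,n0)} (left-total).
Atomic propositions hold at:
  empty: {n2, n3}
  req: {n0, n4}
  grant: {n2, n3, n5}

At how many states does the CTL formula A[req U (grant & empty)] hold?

Sat(grant & empty) = {n2, n3}
A[req U (grant & empty)]: least fixpoint, start Z0 = Sat((grant & empty)) = {n2, n3}, add states in Sat(req) with every successor in Z. Already a fixed point.
Sat(A[req U (grant & empty)]) = {n2, n3}
|Sat(A[req U (grant & empty)])| = |{n2, n3}| = 2.

2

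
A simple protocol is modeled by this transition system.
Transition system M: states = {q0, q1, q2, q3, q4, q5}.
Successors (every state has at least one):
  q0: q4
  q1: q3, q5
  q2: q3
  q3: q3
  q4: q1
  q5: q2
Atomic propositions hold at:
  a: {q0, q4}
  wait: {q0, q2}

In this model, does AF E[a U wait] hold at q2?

E[a U wait]: least fixpoint, start Z0 = Sat(wait) = {q0, q2}, add states in Sat(a) with some successor in Z. Already a fixed point.
Sat(E[a U wait]) = {q0, q2}
AF E[a U wait]: least fixpoint, start Z0 = {q0, q2}, add states with every successor in Z. Z1 = {q0, q2, q5}; fixed.
Sat(AF E[a U wait]) = {q0, q2, q5}
q2 ∈ Sat(AF E[a U wait]) = {q0, q2, q5}, so the formula holds at q2.

Yes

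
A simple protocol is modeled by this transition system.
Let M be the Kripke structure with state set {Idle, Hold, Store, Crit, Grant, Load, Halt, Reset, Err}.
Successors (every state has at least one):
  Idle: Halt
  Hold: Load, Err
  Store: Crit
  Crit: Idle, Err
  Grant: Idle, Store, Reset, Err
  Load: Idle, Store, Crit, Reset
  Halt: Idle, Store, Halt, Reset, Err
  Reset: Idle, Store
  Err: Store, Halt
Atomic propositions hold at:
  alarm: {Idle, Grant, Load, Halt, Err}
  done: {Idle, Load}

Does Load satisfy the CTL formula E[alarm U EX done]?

Sat(EX done) = {s : some successor in {Idle, Load}} = {Hold, Crit, Grant, Load, Halt, Reset}
E[alarm U EX done]: least fixpoint, start Z0 = Sat(EX done) = {Hold, Crit, Grant, Load, Halt, Reset}, add states in Sat(alarm) with some successor in Z. Z1 = {Idle, Hold, Crit, Grant, Load, Halt, Reset, Err}; fixed.
Sat(E[alarm U EX done]) = {Idle, Hold, Crit, Grant, Load, Halt, Reset, Err}
Load ∈ Sat(E[alarm U EX done]) = {Idle, Hold, Crit, Grant, Load, Halt, Reset, Err}, so the formula holds at Load.

Yes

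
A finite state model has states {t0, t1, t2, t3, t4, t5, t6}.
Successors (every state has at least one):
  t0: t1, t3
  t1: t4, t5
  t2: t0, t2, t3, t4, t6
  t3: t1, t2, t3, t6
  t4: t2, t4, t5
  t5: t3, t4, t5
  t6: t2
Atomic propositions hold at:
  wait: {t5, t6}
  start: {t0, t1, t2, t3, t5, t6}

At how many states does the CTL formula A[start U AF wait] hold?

AF wait: least fixpoint, start Z0 = {t5, t6}, add states with every successor in Z. Already a fixed point.
Sat(AF wait) = {t5, t6}
A[start U AF wait]: least fixpoint, start Z0 = Sat(AF wait) = {t5, t6}, add states in Sat(start) with every successor in Z. Already a fixed point.
Sat(A[start U AF wait]) = {t5, t6}
|Sat(A[start U AF wait])| = |{t5, t6}| = 2.

2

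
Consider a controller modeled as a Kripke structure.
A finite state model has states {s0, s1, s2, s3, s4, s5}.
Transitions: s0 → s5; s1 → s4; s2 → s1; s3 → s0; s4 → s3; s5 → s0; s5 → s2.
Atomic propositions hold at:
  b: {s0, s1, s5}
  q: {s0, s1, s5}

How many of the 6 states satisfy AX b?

Sat(AX b) = {s : every successor in {s0, s1, s5}} = {s0, s2, s3}
|Sat(AX b)| = |{s0, s2, s3}| = 3.

3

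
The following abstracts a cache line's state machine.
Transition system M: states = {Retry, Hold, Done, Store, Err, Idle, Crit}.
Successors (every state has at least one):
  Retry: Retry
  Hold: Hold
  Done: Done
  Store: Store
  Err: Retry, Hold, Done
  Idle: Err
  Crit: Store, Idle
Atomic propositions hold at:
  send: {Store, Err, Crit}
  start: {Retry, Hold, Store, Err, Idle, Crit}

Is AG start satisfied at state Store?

Yes

AG start: greatest fixpoint, start Z0 = {Retry, Hold, Store, Err, Idle, Crit}, keep only states in Sat with every successor in Z. Z1 = {Retry, Hold, Store, Idle, Crit}; Z2 = {Retry, Hold, Store, Crit}; Z3 = {Retry, Hold, Store}; fixed.
Sat(AG start) = {Retry, Hold, Store}
Store ∈ Sat(AG start) = {Retry, Hold, Store}, so the formula holds at Store.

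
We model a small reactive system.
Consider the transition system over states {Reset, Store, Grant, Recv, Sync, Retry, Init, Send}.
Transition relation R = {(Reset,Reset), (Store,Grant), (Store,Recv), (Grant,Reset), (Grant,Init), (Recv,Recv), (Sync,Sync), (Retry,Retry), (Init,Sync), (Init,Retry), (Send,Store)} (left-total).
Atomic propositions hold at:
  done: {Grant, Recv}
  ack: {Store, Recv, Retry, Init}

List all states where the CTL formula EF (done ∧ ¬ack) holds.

Sat(¬ack) = {Reset, Grant, Sync, Send}
Sat(done ∧ ¬ack) = {Grant}
EF (done ∧ ¬ack): least fixpoint, start Z0 = {Grant}, add states with some successor in Z. Z1 = {Store, Grant}; Z2 = {Store, Grant, Send}; fixed.
Sat(EF (done ∧ ¬ack)) = {Store, Grant, Send}

{Store, Grant, Send}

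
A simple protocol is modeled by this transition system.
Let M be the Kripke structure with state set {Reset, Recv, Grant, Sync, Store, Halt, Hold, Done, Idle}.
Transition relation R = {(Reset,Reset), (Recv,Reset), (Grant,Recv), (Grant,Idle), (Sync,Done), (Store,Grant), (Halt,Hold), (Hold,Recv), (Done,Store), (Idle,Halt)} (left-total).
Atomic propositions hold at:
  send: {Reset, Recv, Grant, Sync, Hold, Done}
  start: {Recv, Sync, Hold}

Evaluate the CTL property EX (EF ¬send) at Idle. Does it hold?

Yes

Sat(¬send) = {Store, Halt, Idle}
EF ¬send: least fixpoint, start Z0 = {Store, Halt, Idle}, add states with some successor in Z. Z1 = {Grant, Store, Halt, Done, Idle}; Z2 = {Grant, Sync, Store, Halt, Done, Idle}; fixed.
Sat(EF ¬send) = {Grant, Sync, Store, Halt, Done, Idle}
Sat(EX (EF ¬send)) = {s : some successor in {Grant, Sync, Store, Halt, Done, Idle}} = {Grant, Sync, Store, Done, Idle}
Idle ∈ Sat(EX (EF ¬send)) = {Grant, Sync, Store, Done, Idle}, so the formula holds at Idle.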